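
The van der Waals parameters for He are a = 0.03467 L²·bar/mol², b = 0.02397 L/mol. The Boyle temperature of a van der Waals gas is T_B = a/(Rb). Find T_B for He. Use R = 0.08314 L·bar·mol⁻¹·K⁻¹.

For a van der Waals gas the second virial coefficient B₂ = b − a/(RT) vanishes at T_B = a/(Rb).
T_B = 0.03467/(0.08314×0.02397) = 0.03467/0.0019929 = 17.40 K

T_B ≈ 17.40 K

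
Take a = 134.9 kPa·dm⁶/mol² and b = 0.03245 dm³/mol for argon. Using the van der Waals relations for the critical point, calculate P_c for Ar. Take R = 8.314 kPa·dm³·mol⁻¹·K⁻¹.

P_c ≈ 4745 kPa

For a van der Waals gas, P_c = a/(27b²).
P_c = 134.9/(27×(0.03245)²) = 134.9/0.028431 = 4745 kPa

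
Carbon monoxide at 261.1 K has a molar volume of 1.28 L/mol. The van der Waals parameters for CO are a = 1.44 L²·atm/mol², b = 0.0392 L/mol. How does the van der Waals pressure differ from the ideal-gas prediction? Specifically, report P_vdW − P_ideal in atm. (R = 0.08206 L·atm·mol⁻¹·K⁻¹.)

ΔP ≈ -0.350 atm

Ideal: P_ideal = RT/V_m = (0.08206)(261.1)/1.28 = 16.7390 atm
vdW: P = RT/(V_m − b) − a/V_m² = 21.4259/1.24080 − 1.44/1.63840 = 17.2678 − 0.878906 = 16.3889 atm
ΔP = 16.3889 − 16.7390 = -0.350 atm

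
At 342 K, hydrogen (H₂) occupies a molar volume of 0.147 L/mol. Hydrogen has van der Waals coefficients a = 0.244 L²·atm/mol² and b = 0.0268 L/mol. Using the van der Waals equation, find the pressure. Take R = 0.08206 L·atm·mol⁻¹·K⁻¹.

P ≈ 222.2 atm

P = RT/(V_m − b) − a/V_m²
RT/(V_m − b) = (0.08206)(342)/(0.147 − 0.0268) = 28.065/0.12020 = 233.49 atm
a/V_m² = 0.244/(0.147)² = 11.292 atm
P = 233.49 − 11.292 = 222.2 atm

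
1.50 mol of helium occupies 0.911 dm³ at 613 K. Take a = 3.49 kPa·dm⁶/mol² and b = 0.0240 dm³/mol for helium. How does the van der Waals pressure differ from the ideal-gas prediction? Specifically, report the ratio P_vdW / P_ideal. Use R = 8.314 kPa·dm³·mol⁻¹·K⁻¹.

Ideal: P_ideal = nRT/V = (1.50)(8.314)(613)/0.911 = 8391.57 kPa
vdW: P = nRT/(V − nb) − a n²/V² = 7644.72/0.875000 − 7.85250/0.829921 = 8736.82 − 9.46174 = 8727.36 kPa
Ratio = 8727.36/8391.57 = 1.040

P_vdW / P_ideal ≈ 1.040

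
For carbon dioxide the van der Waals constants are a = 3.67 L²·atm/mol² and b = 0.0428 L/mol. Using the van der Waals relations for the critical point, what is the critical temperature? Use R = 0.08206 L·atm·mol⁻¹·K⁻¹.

For a van der Waals gas, T_c = 8a/(27Rb).
T_c = 8×3.67/(27×0.08206×0.0428) = 29.360/0.094829 = 309.6 K

T_c ≈ 309.6 K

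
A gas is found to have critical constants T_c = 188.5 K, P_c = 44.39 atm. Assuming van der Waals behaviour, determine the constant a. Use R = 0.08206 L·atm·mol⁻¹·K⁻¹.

From T_c = 8a/(27Rb) and P_c = a/(27b²): a = 27 R² T_c²/(64 P_c).
a = 27×(0.08206)²×(188.5)²/(64×44.39) = 6460.3/2841.0 = 2.274 L²·atm/mol²

a ≈ 2.274 L²·atm/mol²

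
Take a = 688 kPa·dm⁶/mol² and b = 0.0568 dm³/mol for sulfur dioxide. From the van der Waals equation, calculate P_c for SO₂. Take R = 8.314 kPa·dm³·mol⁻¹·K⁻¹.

P_c ≈ 7898 kPa

For a van der Waals gas, P_c = a/(27b²).
P_c = 688/(27×(0.0568)²) = 688/0.087108 = 7898 kPa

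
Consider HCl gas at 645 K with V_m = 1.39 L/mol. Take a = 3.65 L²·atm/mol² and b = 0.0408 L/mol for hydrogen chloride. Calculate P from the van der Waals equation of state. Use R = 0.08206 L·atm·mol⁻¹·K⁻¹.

P = RT/(V_m − b) − a/V_m²
RT/(V_m − b) = (0.08206)(645)/(1.39 − 0.0408) = 52.929/1.3492 = 39.230 atm
a/V_m² = 3.65/(1.39)² = 1.8891 atm
P = 39.230 − 1.8891 = 37.34 atm

P ≈ 37.34 atm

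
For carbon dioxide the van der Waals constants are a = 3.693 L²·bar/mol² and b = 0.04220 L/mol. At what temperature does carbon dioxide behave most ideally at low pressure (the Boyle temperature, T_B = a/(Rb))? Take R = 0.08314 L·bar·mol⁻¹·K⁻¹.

T_B ≈ 1053 K

For a van der Waals gas the second virial coefficient B₂ = b − a/(RT) vanishes at T_B = a/(Rb).
T_B = 3.693/(0.08314×0.04220) = 3.693/0.0035085 = 1053 K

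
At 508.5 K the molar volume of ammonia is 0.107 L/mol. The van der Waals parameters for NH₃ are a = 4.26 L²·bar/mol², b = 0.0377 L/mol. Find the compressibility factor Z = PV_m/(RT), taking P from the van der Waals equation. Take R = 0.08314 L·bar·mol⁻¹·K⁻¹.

Z ≈ 0.6023

P = RT/(V_m − b) − a/V_m² = (0.08314)(508.5)/(0.107 − 0.0377) − 4.26/(0.107)²
  = 42.277/0.069300 − 372.08 = 610.06 − 372.08 = 237.98 bar
Z = PV_m/(RT) = (237.98)(0.107)/((0.08314)(508.5)) = 25.464/42.277 = 0.6023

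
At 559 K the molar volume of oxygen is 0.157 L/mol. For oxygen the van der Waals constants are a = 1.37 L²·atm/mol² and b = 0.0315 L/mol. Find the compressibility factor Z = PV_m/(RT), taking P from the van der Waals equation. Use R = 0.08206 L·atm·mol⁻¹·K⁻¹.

P = RT/(V_m − b) − a/V_m² = (0.08206)(559)/(0.157 − 0.0315) − 1.37/(0.157)²
  = 45.872/0.12550 − 55.580 = 365.51 − 55.580 = 309.93 atm
Z = PV_m/(RT) = (309.93)(0.157)/((0.08206)(559)) = 48.659/45.872 = 1.061

Z ≈ 1.061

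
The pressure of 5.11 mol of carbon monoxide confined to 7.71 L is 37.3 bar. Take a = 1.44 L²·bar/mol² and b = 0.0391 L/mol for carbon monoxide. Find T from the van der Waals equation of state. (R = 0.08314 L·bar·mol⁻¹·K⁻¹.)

T = (P + a n²/V²)(V − nb)/(nR)
P + a n²/V² = 37.3 + (1.44)(5.11)²/(7.71)² = 37.933 bar
V − nb = 7.71 − (5.11)(0.0391) = 7.5102 L
T = (37.933)(7.5102)/((5.11)(0.08314)) = 670.6 K

T ≈ 670.6 K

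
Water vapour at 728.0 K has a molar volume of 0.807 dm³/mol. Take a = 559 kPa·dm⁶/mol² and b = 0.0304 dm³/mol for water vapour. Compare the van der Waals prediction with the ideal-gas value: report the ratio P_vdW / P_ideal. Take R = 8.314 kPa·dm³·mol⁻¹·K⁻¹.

P_vdW / P_ideal ≈ 0.9247

Ideal: P_ideal = RT/V_m = (8.314)(728.0)/0.807 = 7500.11 kPa
vdW: P = RT/(V_m − b) − a/V_m² = 6052.59/0.776600 − 559/0.651249 = 7793.70 − 858.351 = 6935.35 kPa
Ratio = 6935.35/7500.11 = 0.9247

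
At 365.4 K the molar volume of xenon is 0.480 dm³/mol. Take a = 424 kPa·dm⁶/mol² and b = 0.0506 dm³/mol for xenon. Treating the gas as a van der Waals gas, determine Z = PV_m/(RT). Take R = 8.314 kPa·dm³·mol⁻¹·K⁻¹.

P = RT/(V_m − b) − a/V_m² = (8.314)(365.4)/(0.480 − 0.0506) − 424/(0.480)²
  = 3037.9/0.42940 − 1840.3 = 7074.8 − 1840.3 = 5234.5 kPa
Z = PV_m/(RT) = (5234.5)(0.480)/((8.314)(365.4)) = 2512.6/3037.9 = 0.8271

Z ≈ 0.8271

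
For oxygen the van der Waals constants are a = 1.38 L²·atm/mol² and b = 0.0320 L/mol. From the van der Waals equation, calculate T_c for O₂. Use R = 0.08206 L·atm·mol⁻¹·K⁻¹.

For a van der Waals gas, T_c = 8a/(27Rb).
T_c = 8×1.38/(27×0.08206×0.0320) = 11.040/0.070900 = 155.7 K

T_c ≈ 155.7 K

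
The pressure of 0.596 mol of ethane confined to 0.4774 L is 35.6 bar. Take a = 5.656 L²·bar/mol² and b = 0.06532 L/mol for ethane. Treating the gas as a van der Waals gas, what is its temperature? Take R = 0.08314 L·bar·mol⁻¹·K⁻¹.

T = (P + a n²/V²)(V − nb)/(nR)
P + a n²/V² = 35.6 + (5.656)(0.596)²/(0.4774)² = 44.415 bar
V − nb = 0.4774 − (0.596)(0.06532) = 0.43847 L
T = (44.415)(0.43847)/((0.596)(0.08314)) = 393.0 K

T ≈ 393.0 K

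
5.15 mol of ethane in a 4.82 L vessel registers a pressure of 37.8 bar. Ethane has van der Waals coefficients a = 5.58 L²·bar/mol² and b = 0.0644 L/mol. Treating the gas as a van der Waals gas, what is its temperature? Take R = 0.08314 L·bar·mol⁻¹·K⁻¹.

T ≈ 463.0 K

T = (P + a n²/V²)(V − nb)/(nR)
P + a n²/V² = 37.8 + (5.58)(5.15)²/(4.82)² = 44.170 bar
V − nb = 4.82 − (5.15)(0.0644) = 4.4883 L
T = (44.170)(4.4883)/((5.15)(0.08314)) = 463.0 K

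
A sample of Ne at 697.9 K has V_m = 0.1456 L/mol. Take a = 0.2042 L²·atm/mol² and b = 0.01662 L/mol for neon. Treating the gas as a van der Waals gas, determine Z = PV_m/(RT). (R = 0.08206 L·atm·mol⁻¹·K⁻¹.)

Z ≈ 1.104

P = RT/(V_m − b) − a/V_m² = (0.08206)(697.9)/(0.1456 − 0.01662) − 0.2042/(0.1456)²
  = 57.270/0.12898 − 9.6324 = 444.02 − 9.6324 = 434.39 atm
Z = PV_m/(RT) = (434.39)(0.1456)/((0.08206)(697.9)) = 63.247/57.270 = 1.104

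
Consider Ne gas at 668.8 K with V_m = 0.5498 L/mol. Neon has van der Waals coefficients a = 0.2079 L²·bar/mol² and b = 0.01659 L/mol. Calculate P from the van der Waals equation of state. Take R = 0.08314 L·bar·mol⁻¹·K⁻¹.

P ≈ 103.6 bar

P = RT/(V_m − b) − a/V_m²
RT/(V_m − b) = (0.08314)(668.8)/(0.5498 − 0.01659) = 55.604/0.53321 = 104.28 bar
a/V_m² = 0.2079/(0.5498)² = 0.68777 bar
P = 104.28 − 0.68777 = 103.6 bar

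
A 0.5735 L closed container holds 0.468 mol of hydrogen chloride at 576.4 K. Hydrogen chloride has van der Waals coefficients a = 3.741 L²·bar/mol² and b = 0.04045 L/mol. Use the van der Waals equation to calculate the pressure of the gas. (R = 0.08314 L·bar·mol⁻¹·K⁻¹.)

P ≈ 37.95 bar

P = nRT/(V − nb) − a n²/V²
nRT/(V − nb) = (0.468)(0.08314)(576.4)/(0.5735 − 0.468×0.04045) = 22.427/0.55457 = 40.440 bar
a n²/V² = (3.741)(0.468)²/(0.5735)² = 2.4912 bar
P = 40.440 − 2.4912 = 37.95 bar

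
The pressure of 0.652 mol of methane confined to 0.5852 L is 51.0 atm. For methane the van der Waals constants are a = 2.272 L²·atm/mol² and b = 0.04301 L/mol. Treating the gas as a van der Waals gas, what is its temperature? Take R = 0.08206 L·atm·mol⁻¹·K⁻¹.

T = (P + a n²/V²)(V − nb)/(nR)
P + a n²/V² = 51.0 + (2.272)(0.652)²/(0.5852)² = 53.820 atm
V − nb = 0.5852 − (0.652)(0.04301) = 0.55716 L
T = (53.820)(0.55716)/((0.652)(0.08206)) = 560.5 K

T ≈ 560.5 K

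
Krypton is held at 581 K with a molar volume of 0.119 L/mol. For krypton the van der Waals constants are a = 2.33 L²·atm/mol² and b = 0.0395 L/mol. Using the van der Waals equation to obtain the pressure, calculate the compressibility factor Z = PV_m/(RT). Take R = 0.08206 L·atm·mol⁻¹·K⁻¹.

Z ≈ 1.086

P = RT/(V_m − b) − a/V_m² = (0.08206)(581)/(0.119 − 0.0395) − 2.33/(0.119)²
  = 47.677/0.079500 − 164.54 = 599.71 − 164.54 = 435.17 atm
Z = PV_m/(RT) = (435.17)(0.119)/((0.08206)(581)) = 51.785/47.677 = 1.086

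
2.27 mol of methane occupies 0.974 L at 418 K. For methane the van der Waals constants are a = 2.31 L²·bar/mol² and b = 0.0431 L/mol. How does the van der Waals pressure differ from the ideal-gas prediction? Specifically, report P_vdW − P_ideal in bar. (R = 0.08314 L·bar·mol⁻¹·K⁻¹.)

Ideal: P_ideal = nRT/V = (2.27)(0.08314)(418)/0.974 = 80.9941 bar
vdW: P = nRT/(V − nb) − a n²/V² = 78.8882/0.876163 − 11.9032/0.948676 = 90.0383 − 12.5472 = 77.4911 bar
ΔP = 77.4911 − 80.9941 = -3.503 bar

ΔP ≈ -3.503 bar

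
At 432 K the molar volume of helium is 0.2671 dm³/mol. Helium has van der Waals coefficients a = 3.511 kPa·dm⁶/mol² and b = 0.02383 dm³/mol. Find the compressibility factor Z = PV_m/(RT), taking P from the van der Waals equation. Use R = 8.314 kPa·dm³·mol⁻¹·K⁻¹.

Z ≈ 1.094

P = RT/(V_m − b) − a/V_m² = (8.314)(432)/(0.2671 − 0.02383) − 3.511/(0.2671)²
  = 3591.6/0.24327 − 49.213 = 14764 − 49.213 = 14715 kPa
Z = PV_m/(RT) = (14715)(0.2671)/((8.314)(432)) = 3930.4/3591.6 = 1.094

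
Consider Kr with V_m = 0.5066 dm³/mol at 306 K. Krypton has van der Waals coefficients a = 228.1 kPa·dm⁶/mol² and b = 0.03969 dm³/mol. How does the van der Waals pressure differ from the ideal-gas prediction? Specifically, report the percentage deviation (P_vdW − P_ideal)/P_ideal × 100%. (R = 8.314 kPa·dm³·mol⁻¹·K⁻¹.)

Ideal: P_ideal = RT/V_m = (8.314)(306)/0.5066 = 5021.88 kPa
vdW: P = RT/(V_m − b) − a/V_m² = 2544.08/0.466910 − 228.1/0.256644 = 5448.76 − 888.780 = 4559.98 kPa
% deviation = (4559.98 − 5021.88)/5021.88 × 100% = -9.20%

-9.20 %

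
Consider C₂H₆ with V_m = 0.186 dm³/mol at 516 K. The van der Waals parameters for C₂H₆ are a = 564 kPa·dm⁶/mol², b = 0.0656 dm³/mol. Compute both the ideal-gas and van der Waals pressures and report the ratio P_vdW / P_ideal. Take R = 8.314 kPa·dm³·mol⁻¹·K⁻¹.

P_vdW / P_ideal ≈ 0.8380

Ideal: P_ideal = RT/V_m = (8.314)(516)/0.186 = 23064.6 kPa
vdW: P = RT/(V_m − b) − a/V_m² = 4290.02/0.120400 − 564/0.0345960 = 35631.4 − 16302.5 = 19328.9 kPa
Ratio = 19328.9/23064.6 = 0.8380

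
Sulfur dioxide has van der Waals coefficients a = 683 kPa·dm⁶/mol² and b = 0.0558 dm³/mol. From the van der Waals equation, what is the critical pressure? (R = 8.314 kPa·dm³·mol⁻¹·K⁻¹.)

P_c ≈ 8124 kPa

For a van der Waals gas, P_c = a/(27b²).
P_c = 683/(27×(0.0558)²) = 683/0.084068 = 8124 kPa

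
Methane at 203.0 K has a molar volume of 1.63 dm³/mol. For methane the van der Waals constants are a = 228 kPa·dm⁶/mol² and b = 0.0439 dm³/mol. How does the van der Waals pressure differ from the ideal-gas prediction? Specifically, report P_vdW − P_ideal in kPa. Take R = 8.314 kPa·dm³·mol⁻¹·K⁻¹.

Ideal: P_ideal = RT/V_m = (8.314)(203.0)/1.63 = 1035.42 kPa
vdW: P = RT/(V_m − b) − a/V_m² = 1687.74/1.58610 − 228/2.65690 = 1064.08 − 85.8143 = 978.27 kPa
ΔP = 978.27 − 1035.42 = -57.2 kPa

ΔP ≈ -57.2 kPa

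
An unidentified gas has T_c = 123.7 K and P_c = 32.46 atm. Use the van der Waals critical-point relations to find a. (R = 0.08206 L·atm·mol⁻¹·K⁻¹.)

a ≈ 1.339 L²·atm/mol²

From T_c = 8a/(27Rb) and P_c = a/(27b²): a = 27 R² T_c²/(64 P_c).
a = 27×(0.08206)²×(123.7)²/(64×32.46) = 2782.1/2077.4 = 1.339 L²·atm/mol²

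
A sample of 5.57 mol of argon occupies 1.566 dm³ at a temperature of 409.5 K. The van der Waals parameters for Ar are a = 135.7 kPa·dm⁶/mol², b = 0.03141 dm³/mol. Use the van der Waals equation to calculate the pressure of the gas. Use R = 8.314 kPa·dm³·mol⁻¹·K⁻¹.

P = nRT/(V − nb) − a n²/V²
nRT/(V − nb) = (5.57)(8.314)(409.5)/(1.566 − 5.57×0.03141) = 18964/1.3910 = 13633 kPa
a n²/V² = (135.7)(5.57)²/(1.566)² = 1716.7 kPa
P = 13633 − 1716.7 = 11916 kPa

P ≈ 11916 kPa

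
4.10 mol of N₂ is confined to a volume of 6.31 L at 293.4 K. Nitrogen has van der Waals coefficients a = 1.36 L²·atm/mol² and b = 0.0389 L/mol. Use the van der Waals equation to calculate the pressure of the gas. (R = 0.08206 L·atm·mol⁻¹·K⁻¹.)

P = nRT/(V − nb) − a n²/V²
nRT/(V − nb) = (4.10)(0.08206)(293.4)/(6.31 − 4.10×0.0389) = 98.713/6.1505 = 16.050 atm
a n²/V² = (1.36)(4.10)²/(6.31)² = 0.57418 atm
P = 16.050 − 0.57418 = 15.48 atm

P ≈ 15.48 atm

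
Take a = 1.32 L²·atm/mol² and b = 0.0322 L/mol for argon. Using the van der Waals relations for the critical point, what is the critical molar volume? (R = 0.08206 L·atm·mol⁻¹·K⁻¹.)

V_m,c ≈ 0.09660 L/mol

For a van der Waals gas, V_m,c = 3b.
V_m,c = 3×0.0322 = 0.09660 L/mol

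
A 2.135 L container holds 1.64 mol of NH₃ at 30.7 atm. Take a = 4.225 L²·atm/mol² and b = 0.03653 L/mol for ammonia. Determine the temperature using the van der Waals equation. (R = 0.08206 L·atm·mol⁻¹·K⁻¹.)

T ≈ 511.8 K

T = (P + a n²/V²)(V − nb)/(nR)
P + a n²/V² = 30.7 + (4.225)(1.64)²/(2.135)² = 33.193 atm
V − nb = 2.135 − (1.64)(0.03653) = 2.0751 L
T = (33.193)(2.0751)/((1.64)(0.08206)) = 511.8 K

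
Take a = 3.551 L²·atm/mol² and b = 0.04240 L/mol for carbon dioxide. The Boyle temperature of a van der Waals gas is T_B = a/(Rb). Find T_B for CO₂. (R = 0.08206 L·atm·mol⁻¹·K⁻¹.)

T_B ≈ 1021 K

For a van der Waals gas the second virial coefficient B₂ = b − a/(RT) vanishes at T_B = a/(Rb).
T_B = 3.551/(0.08206×0.04240) = 3.551/0.0034793 = 1021 K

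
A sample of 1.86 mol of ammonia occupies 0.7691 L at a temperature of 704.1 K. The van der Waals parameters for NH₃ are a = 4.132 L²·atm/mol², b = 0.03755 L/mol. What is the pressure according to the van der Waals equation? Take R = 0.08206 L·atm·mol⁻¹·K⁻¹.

P = nRT/(V − nb) − a n²/V²
nRT/(V − nb) = (1.86)(0.08206)(704.1)/(0.7691 − 1.86×0.03755) = 107.47/0.69926 = 153.69 atm
a n²/V² = (4.132)(1.86)²/(0.7691)² = 24.167 atm
P = 153.69 − 24.167 = 129.5 atm

P ≈ 129.5 atm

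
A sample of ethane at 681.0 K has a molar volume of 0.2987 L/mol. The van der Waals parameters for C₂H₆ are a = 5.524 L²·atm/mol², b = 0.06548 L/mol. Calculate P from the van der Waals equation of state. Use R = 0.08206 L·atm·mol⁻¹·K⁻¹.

P ≈ 177.7 atm

P = RT/(V_m − b) − a/V_m²
RT/(V_m − b) = (0.08206)(681.0)/(0.2987 − 0.06548) = 55.883/0.23322 = 239.61 atm
a/V_m² = 5.524/(0.2987)² = 61.913 atm
P = 239.61 − 61.913 = 177.7 atm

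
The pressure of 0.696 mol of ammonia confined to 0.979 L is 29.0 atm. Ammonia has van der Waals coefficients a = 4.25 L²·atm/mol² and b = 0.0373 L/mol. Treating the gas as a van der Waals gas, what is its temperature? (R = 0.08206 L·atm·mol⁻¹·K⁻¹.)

T = (P + a n²/V²)(V − nb)/(nR)
P + a n²/V² = 29.0 + (4.25)(0.696)²/(0.979)² = 31.148 atm
V − nb = 0.979 − (0.696)(0.0373) = 0.95304 L
T = (31.148)(0.95304)/((0.696)(0.08206)) = 519.8 K

T ≈ 519.8 K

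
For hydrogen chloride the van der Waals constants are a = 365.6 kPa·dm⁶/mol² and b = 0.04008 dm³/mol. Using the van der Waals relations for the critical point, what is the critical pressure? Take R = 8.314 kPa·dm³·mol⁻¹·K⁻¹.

P_c ≈ 8429 kPa

For a van der Waals gas, P_c = a/(27b²).
P_c = 365.6/(27×(0.04008)²) = 365.6/0.043373 = 8429 kPa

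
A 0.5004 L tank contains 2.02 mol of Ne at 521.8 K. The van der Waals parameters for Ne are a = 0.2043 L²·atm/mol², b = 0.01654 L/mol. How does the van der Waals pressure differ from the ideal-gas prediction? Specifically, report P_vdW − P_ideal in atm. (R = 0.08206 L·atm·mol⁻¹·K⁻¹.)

ΔP ≈ 9.04 atm

Ideal: P_ideal = nRT/V = (2.02)(0.08206)(521.8)/0.5004 = 172.850 atm
vdW: P = nRT/(V − nb) − a n²/V² = 86.4942/0.466989 − 0.833626/0.250400 = 185.217 − 3.32918 = 181.888 atm
ΔP = 181.888 − 172.850 = 9.04 atm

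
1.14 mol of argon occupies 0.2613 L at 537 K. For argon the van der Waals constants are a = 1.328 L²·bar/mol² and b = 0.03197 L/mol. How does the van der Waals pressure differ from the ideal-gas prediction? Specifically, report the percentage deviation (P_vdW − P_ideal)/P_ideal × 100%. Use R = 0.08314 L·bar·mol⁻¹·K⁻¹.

Ideal: P_ideal = nRT/V = (1.14)(0.08314)(537)/0.2613 = 194.782 bar
vdW: P = nRT/(V − nb) − a n²/V² = 50.8966/0.224854 − 1.72587/0.0682777 = 226.354 − 25.2772 = 201.077 bar
% deviation = (201.077 − 194.782)/194.782 × 100% = 3.23%

3.23 %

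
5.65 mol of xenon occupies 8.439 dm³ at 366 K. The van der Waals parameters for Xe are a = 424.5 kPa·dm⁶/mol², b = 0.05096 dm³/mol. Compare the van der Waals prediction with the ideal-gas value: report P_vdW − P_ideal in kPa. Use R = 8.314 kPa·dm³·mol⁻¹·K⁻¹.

ΔP ≈ -118.3 kPa

Ideal: P_ideal = nRT/V = (5.65)(8.314)(366)/8.439 = 2037.27 kPa
vdW: P = nRT/(V − nb) − a n²/V² = 17192.5/8.15108 − 13551.1/71.2167 = 2109.23 − 190.280 = 1918.95 kPa
ΔP = 1918.95 − 2037.27 = -118.3 kPa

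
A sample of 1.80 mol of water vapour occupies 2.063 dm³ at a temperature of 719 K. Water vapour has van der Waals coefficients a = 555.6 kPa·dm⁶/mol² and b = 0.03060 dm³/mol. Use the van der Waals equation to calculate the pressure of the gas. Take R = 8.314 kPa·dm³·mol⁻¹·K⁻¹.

P = nRT/(V − nb) − a n²/V²
nRT/(V − nb) = (1.80)(8.314)(719)/(2.063 − 1.80×0.03060) = 10760/2.0079 = 5358.8 kPa
a n²/V² = (555.6)(1.80)²/(2.063)² = 422.97 kPa
P = 5358.8 − 422.97 = 4936 kPa

P ≈ 4936 kPa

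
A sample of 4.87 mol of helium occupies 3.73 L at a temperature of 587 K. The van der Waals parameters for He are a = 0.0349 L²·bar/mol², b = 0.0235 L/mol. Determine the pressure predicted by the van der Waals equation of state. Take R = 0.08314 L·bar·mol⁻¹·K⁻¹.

P = nRT/(V − nb) − a n²/V²
nRT/(V − nb) = (4.87)(0.08314)(587)/(3.73 − 4.87×0.0235) = 237.67/3.6156 = 65.735 bar
a n²/V² = (0.0349)(4.87)²/(3.73)² = 0.059493 bar
P = 65.735 − 0.059493 = 65.68 bar

P ≈ 65.68 bar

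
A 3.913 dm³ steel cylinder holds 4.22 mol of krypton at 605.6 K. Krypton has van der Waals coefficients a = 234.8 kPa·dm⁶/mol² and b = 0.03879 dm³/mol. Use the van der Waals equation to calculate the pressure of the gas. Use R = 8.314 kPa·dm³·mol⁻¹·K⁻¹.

P ≈ 5394 kPa

P = nRT/(V − nb) − a n²/V²
nRT/(V − nb) = (4.22)(8.314)(605.6)/(3.913 − 4.22×0.03879) = 21248/3.7493 = 5667.2 kPa
a n²/V² = (234.8)(4.22)²/(3.913)² = 273.09 kPa
P = 5667.2 − 273.09 = 5394 kPa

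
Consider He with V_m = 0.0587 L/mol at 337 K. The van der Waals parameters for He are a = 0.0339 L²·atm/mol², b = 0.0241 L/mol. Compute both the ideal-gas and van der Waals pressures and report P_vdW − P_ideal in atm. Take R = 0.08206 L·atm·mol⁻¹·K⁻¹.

Ideal: P_ideal = RT/V_m = (0.08206)(337)/0.0587 = 471.111 atm
vdW: P = RT/(V_m − b) − a/V_m² = 27.6542/0.0346000 − 0.0339/0.00344569 = 799.254 − 9.83838 = 789.416 atm
ΔP = 789.416 − 471.111 = 318.3 atm

ΔP ≈ 318.3 atm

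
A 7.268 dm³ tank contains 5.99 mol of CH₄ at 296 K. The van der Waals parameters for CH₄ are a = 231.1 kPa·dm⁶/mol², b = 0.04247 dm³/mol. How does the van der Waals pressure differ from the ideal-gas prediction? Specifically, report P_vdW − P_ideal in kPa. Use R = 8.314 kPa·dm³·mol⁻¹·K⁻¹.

ΔP ≈ -83.4 kPa

Ideal: P_ideal = nRT/V = (5.99)(8.314)(296)/7.268 = 2028.21 kPa
vdW: P = nRT/(V − nb) − a n²/V² = 14741.1/7.01360 − 8291.89/52.8238 = 2101.79 − 156.973 = 1944.82 kPa
ΔP = 1944.82 − 2028.21 = -83.4 kPa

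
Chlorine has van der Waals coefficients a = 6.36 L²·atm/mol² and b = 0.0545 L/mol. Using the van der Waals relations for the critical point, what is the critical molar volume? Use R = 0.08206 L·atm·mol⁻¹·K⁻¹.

V_m,c ≈ 0.1635 L/mol

For a van der Waals gas, V_m,c = 3b.
V_m,c = 3×0.0545 = 0.1635 L/mol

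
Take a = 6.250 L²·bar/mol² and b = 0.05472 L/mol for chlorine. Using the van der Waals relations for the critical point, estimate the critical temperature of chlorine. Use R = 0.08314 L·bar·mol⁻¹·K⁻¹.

T_c ≈ 407.1 K

For a van der Waals gas, T_c = 8a/(27Rb).
T_c = 8×6.250/(27×0.08314×0.05472) = 50.000/0.12283 = 407.1 K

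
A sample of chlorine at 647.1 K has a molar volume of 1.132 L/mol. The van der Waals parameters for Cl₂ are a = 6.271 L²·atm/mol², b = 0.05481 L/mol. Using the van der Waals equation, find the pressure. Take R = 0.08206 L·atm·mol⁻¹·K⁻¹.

P ≈ 44.40 atm

P = RT/(V_m − b) − a/V_m²
RT/(V_m − b) = (0.08206)(647.1)/(1.132 − 0.05481) = 53.101/1.0772 = 49.295 atm
a/V_m² = 6.271/(1.132)² = 4.8938 atm
P = 49.295 − 4.8938 = 44.40 atm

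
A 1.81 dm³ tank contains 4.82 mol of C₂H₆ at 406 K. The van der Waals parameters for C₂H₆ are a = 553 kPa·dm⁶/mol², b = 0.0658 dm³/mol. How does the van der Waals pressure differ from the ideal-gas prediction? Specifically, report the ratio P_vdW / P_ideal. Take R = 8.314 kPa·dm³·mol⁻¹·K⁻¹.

P_vdW / P_ideal ≈ 0.7762

Ideal: P_ideal = nRT/V = (4.82)(8.314)(406)/1.81 = 8988.86 kPa
vdW: P = nRT/(V − nb) − a n²/V² = 16269.8/1.49284 − 12847.5/3.27610 = 10898.6 − 3921.58 = 6977.0 kPa
Ratio = 6977.0/8988.86 = 0.7762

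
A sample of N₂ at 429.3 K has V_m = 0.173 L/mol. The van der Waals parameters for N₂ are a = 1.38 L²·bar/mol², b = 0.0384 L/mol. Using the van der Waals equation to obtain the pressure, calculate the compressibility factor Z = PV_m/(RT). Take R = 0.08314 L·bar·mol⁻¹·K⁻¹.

P = RT/(V_m − b) − a/V_m² = (0.08314)(429.3)/(0.173 − 0.0384) − 1.38/(0.173)²
  = 35.692/0.13460 − 46.109 = 265.17 − 46.109 = 219.06 bar
Z = PV_m/(RT) = (219.06)(0.173)/((0.08314)(429.3)) = 37.897/35.692 = 1.062

Z ≈ 1.062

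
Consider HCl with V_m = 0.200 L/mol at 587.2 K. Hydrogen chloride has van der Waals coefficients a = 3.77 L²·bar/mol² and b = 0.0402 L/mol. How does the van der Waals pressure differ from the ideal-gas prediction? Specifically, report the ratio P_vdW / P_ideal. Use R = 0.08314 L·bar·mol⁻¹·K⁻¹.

Ideal: P_ideal = RT/V_m = (0.08314)(587.2)/0.200 = 244.099 bar
vdW: P = RT/(V_m − b) − a/V_m² = 48.8198/0.159800 − 3.77/0.0400000 = 305.506 − 94.2500 = 211.256 bar
Ratio = 211.256/244.099 = 0.8655

P_vdW / P_ideal ≈ 0.8655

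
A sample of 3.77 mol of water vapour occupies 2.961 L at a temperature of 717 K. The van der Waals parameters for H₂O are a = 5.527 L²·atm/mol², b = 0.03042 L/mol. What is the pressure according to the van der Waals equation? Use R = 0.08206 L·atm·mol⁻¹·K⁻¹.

P = nRT/(V − nb) − a n²/V²
nRT/(V − nb) = (3.77)(0.08206)(717)/(2.961 − 3.77×0.03042) = 221.82/2.8463 = 77.933 atm
a n²/V² = (5.527)(3.77)²/(2.961)² = 8.9597 atm
P = 77.933 − 8.9597 = 68.97 atm

P ≈ 68.97 atm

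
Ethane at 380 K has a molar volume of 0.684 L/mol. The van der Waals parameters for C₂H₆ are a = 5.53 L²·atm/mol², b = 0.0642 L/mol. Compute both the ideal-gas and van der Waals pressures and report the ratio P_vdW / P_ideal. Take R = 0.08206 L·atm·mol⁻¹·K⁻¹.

P_vdW / P_ideal ≈ 0.8443

Ideal: P_ideal = RT/V_m = (0.08206)(380)/0.684 = 45.5889 atm
vdW: P = RT/(V_m − b) − a/V_m² = 31.1828/0.619800 − 5.53/0.467856 = 50.3111 − 11.8199 = 38.4912 atm
Ratio = 38.4912/45.5889 = 0.8443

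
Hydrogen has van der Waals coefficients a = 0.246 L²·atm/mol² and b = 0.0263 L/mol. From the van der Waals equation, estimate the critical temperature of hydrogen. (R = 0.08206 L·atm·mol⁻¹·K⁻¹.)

For a van der Waals gas, T_c = 8a/(27Rb).
T_c = 8×0.246/(27×0.08206×0.0263) = 1.9680/0.058271 = 33.77 K

T_c ≈ 33.77 K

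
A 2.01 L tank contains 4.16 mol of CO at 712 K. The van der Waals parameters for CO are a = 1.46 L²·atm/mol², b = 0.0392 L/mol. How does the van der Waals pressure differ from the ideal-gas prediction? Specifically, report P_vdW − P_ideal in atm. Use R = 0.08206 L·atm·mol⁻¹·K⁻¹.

ΔP ≈ 4.42 atm

Ideal: P_ideal = nRT/V = (4.16)(0.08206)(712)/2.01 = 120.923 atm
vdW: P = nRT/(V − nb) − a n²/V² = 243.055/1.84693 − 25.2662/4.04010 = 131.599 − 6.25386 = 125.345 atm
ΔP = 125.345 − 120.923 = 4.42 atm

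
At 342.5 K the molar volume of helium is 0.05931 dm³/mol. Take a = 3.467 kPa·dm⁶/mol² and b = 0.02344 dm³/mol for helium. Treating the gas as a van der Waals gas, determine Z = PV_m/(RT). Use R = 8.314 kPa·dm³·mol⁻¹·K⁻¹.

Z ≈ 1.633

P = RT/(V_m − b) − a/V_m² = (8.314)(342.5)/(0.05931 − 0.02344) − 3.467/(0.05931)²
  = 2847.5/0.035870 − 985.59 = 79384 − 985.59 = 78398 kPa
Z = PV_m/(RT) = (78398)(0.05931)/((8.314)(342.5)) = 4649.8/2847.5 = 1.633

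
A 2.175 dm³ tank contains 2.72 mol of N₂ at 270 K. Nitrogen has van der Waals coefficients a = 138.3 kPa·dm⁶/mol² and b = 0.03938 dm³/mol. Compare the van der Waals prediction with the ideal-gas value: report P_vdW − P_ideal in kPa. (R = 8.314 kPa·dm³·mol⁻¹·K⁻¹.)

Ideal: P_ideal = nRT/V = (2.72)(8.314)(270)/2.175 = 2807.27 kPa
vdW: P = nRT/(V − nb) − a n²/V² = 6105.80/2.06789 − 1023.20/4.73063 = 2952.67 − 216.293 = 2736.38 kPa
ΔP = 2736.38 − 2807.27 = -70.9 kPa

ΔP ≈ -70.9 kPa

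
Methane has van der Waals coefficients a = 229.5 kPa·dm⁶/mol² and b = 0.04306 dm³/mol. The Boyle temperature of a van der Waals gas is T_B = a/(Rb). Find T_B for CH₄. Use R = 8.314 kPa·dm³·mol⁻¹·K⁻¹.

T_B ≈ 641.1 K

For a van der Waals gas the second virial coefficient B₂ = b − a/(RT) vanishes at T_B = a/(Rb).
T_B = 229.5/(8.314×0.04306) = 229.5/0.35800 = 641.1 K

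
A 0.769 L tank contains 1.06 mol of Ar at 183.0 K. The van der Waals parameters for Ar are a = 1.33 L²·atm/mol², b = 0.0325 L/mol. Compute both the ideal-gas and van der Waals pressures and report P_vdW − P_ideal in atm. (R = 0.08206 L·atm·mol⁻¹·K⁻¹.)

ΔP ≈ -1.556 atm

Ideal: P_ideal = nRT/V = (1.06)(0.08206)(183.0)/0.769 = 20.6996 atm
vdW: P = nRT/(V − nb) − a n²/V² = 15.9180/0.734550 − 1.49439/0.591361 = 21.6704 − 2.52704 = 19.1434 atm
ΔP = 19.1434 − 20.6996 = -1.556 atm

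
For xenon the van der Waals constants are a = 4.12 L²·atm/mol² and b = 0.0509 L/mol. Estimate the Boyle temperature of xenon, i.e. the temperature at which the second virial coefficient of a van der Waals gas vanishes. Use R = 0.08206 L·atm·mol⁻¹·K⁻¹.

For a van der Waals gas the second virial coefficient B₂ = b − a/(RT) vanishes at T_B = a/(Rb).
T_B = 4.12/(0.08206×0.0509) = 4.12/0.0041769 = 986.4 K

T_B ≈ 986.4 K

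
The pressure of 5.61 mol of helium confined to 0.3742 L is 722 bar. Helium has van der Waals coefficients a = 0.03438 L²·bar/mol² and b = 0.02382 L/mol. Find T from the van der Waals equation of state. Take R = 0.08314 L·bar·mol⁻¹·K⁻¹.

T ≈ 376.4 K

T = (P + a n²/V²)(V − nb)/(nR)
P + a n²/V² = 722 + (0.03438)(5.61)²/(0.3742)² = 729.73 bar
V − nb = 0.3742 − (5.61)(0.02382) = 0.24057 L
T = (729.73)(0.24057)/((5.61)(0.08314)) = 376.4 K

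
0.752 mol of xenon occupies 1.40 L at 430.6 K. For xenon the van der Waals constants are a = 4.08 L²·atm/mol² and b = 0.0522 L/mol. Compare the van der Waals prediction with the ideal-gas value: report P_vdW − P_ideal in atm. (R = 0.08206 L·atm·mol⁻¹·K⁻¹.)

ΔP ≈ -0.630 atm

Ideal: P_ideal = nRT/V = (0.752)(0.08206)(430.6)/1.40 = 18.9800 atm
vdW: P = nRT/(V − nb) − a n²/V² = 26.5719/1.36075 − 2.30726/1.96000 = 19.5274 − 1.17717 = 18.3502 atm
ΔP = 18.3502 − 18.9800 = -0.630 atm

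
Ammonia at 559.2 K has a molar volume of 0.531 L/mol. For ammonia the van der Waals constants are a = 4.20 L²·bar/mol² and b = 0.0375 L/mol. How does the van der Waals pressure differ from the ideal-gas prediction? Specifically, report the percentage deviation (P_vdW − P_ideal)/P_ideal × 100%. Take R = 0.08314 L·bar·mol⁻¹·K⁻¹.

Ideal: P_ideal = RT/V_m = (0.08314)(559.2)/0.531 = 87.5553 bar
vdW: P = RT/(V_m − b) − a/V_m² = 46.4919/0.493500 − 4.20/0.281961 = 94.2085 − 14.8957 = 79.3128 bar
% deviation = (79.3128 − 87.5553)/87.5553 × 100% = -9.41%

-9.41 %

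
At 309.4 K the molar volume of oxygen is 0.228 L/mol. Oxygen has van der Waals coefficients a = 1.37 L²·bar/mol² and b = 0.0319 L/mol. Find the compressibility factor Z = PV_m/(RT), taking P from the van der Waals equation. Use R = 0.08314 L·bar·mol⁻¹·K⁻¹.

Z ≈ 0.9291

P = RT/(V_m − b) − a/V_m² = (0.08314)(309.4)/(0.228 − 0.0319) − 1.37/(0.228)²
  = 25.724/0.19610 − 26.354 = 131.18 − 26.354 = 104.83 bar
Z = PV_m/(RT) = (104.83)(0.228)/((0.08314)(309.4)) = 23.901/25.724 = 0.9291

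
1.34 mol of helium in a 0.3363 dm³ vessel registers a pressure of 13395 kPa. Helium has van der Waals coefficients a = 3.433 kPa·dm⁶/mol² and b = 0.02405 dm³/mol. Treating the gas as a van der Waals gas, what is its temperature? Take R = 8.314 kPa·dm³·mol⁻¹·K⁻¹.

T = (P + a n²/V²)(V − nb)/(nR)
P + a n²/V² = 13395 + (3.433)(1.34)²/(0.3363)² = 13450 kPa
V − nb = 0.3363 − (1.34)(0.02405) = 0.30407 dm³
T = (13450)(0.30407)/((1.34)(8.314)) = 367.1 K

T ≈ 367.1 K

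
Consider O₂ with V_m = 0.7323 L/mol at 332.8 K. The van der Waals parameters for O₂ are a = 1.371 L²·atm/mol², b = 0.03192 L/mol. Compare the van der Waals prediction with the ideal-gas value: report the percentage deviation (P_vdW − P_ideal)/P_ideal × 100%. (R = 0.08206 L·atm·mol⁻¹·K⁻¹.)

-2.30 %

Ideal: P_ideal = RT/V_m = (0.08206)(332.8)/0.7323 = 37.2929 atm
vdW: P = RT/(V_m − b) − a/V_m² = 27.3096/0.700380 − 1.371/0.536263 = 38.9925 − 2.55658 = 36.4359 atm
% deviation = (36.4359 − 37.2929)/37.2929 × 100% = -2.30%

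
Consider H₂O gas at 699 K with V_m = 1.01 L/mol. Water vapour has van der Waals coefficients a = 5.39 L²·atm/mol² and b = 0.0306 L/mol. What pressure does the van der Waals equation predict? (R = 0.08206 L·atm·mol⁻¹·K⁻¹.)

P = RT/(V_m − b) − a/V_m²
RT/(V_m − b) = (0.08206)(699)/(1.01 − 0.0306) = 57.360/0.97940 = 58.566 atm
a/V_m² = 5.39/(1.01)² = 5.2838 atm
P = 58.566 − 5.2838 = 53.28 atm

P ≈ 53.28 atm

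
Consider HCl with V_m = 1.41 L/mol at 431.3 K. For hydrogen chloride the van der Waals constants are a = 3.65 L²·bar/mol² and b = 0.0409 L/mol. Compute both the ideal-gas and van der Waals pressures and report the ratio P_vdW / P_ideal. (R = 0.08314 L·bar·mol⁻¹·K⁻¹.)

P_vdW / P_ideal ≈ 0.9577

Ideal: P_ideal = RT/V_m = (0.08314)(431.3)/1.41 = 25.4314 bar
vdW: P = RT/(V_m − b) − a/V_m² = 35.8583/1.36910 − 3.65/1.98810 = 26.1911 − 1.83592 = 24.3552 bar
Ratio = 24.3552/25.4314 = 0.9577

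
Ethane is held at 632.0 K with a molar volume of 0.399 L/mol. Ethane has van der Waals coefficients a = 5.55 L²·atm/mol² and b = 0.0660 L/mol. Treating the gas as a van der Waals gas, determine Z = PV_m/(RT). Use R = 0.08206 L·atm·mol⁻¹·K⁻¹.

Z ≈ 0.9300

P = RT/(V_m − b) − a/V_m² = (0.08206)(632.0)/(0.399 − 0.0660) − 5.55/(0.399)²
  = 51.862/0.33300 − 34.862 = 155.74 − 34.862 = 120.88 atm
Z = PV_m/(RT) = (120.88)(0.399)/((0.08206)(632.0)) = 48.231/51.862 = 0.9300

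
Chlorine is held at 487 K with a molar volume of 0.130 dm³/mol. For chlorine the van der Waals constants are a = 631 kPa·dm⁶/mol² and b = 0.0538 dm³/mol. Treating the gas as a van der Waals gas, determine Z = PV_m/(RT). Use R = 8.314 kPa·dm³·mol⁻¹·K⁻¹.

Z ≈ 0.5072

P = RT/(V_m − b) − a/V_m² = (8.314)(487)/(0.130 − 0.0538) − 631/(0.130)²
  = 4048.9/0.076200 − 37337 = 53135 − 37337 = 15798 kPa
Z = PV_m/(RT) = (15798)(0.130)/((8.314)(487)) = 2053.7/4048.9 = 0.5072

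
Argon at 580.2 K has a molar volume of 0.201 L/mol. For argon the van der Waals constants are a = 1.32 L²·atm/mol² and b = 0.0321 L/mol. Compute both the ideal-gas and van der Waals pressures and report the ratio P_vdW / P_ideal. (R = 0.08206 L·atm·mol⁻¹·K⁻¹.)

P_vdW / P_ideal ≈ 1.052

Ideal: P_ideal = RT/V_m = (0.08206)(580.2)/0.201 = 236.872 atm
vdW: P = RT/(V_m − b) − a/V_m² = 47.6112/0.168900 − 1.32/0.0404010 = 281.890 − 32.6725 = 249.218 atm
Ratio = 249.218/236.872 = 1.052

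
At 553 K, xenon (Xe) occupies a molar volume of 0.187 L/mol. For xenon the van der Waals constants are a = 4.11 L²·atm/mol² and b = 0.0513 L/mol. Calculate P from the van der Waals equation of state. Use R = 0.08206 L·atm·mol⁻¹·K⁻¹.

P ≈ 216.9 atm

P = RT/(V_m − b) − a/V_m²
RT/(V_m − b) = (0.08206)(553)/(0.187 − 0.0513) = 45.379/0.13570 = 334.41 atm
a/V_m² = 4.11/(0.187)² = 117.53 atm
P = 334.41 − 117.53 = 216.9 atm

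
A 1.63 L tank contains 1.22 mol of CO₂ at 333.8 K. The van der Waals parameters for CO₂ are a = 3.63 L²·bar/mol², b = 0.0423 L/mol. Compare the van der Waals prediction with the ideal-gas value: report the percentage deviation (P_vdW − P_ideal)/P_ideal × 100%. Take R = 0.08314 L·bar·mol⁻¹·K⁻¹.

-6.52 %

Ideal: P_ideal = nRT/V = (1.22)(0.08314)(333.8)/1.63 = 20.7715 bar
vdW: P = nRT/(V − nb) − a n²/V² = 33.8576/1.57839 − 5.40289/2.65690 = 21.4507 − 2.03353 = 19.4172 bar
% deviation = (19.4172 − 20.7715)/20.7715 × 100% = -6.52%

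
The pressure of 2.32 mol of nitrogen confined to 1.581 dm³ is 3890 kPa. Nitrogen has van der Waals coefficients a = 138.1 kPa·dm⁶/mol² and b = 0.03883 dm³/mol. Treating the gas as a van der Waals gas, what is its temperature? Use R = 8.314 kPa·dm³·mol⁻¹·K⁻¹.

T ≈ 323.7 K

T = (P + a n²/V²)(V − nb)/(nR)
P + a n²/V² = 3890 + (138.1)(2.32)²/(1.581)² = 4187.4 kPa
V − nb = 1.581 − (2.32)(0.03883) = 1.4909 dm³
T = (4187.4)(1.4909)/((2.32)(8.314)) = 323.7 K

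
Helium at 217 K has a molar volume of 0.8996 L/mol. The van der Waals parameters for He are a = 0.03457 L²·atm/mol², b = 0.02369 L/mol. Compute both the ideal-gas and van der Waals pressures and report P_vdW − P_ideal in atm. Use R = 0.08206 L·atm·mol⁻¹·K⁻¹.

Ideal: P_ideal = RT/V_m = (0.08206)(217)/0.8996 = 19.7944 atm
vdW: P = RT/(V_m − b) − a/V_m² = 17.8070/0.875910 − 0.03457/0.809280 = 20.3297 − 0.0427170 = 20.2870 atm
ΔP = 20.2870 − 19.7944 = 0.493 atm

ΔP ≈ 0.493 atm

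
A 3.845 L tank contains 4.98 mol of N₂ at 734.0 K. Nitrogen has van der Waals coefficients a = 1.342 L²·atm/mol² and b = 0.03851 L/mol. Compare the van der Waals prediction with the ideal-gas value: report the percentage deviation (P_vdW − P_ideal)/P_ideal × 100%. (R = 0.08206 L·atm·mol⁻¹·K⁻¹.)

2.36 %

Ideal: P_ideal = nRT/V = (4.98)(0.08206)(734.0)/3.845 = 78.0118 atm
vdW: P = nRT/(V − nb) − a n²/V² = 299.956/3.65322 − 33.2821/14.7840 = 82.1073 − 2.25122 = 79.8561 atm
% deviation = (79.8561 − 78.0118)/78.0118 × 100% = 2.36%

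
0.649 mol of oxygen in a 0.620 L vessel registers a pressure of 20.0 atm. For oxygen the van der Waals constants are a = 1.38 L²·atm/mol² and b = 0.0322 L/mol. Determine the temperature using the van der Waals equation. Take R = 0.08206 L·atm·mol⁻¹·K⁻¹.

T = (P + a n²/V²)(V − nb)/(nR)
P + a n²/V² = 20.0 + (1.38)(0.649)²/(0.620)² = 21.512 atm
V − nb = 0.620 − (0.649)(0.0322) = 0.59910 L
T = (21.512)(0.59910)/((0.649)(0.08206)) = 242.0 K

T ≈ 242.0 K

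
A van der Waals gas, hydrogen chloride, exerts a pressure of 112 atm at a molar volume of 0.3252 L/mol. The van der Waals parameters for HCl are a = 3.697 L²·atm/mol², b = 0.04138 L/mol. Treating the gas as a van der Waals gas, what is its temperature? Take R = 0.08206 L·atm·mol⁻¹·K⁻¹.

T = (P + a/V_m²)(V_m − b)/R
P + a/V_m² = 112 + 3.697/(0.3252)² = 146.96 atm
V_m − b = 0.3252 − 0.04138 = 0.28382 L/mol
T = (146.96)(0.28382)/0.08206 = 508.3 K

T ≈ 508.3 K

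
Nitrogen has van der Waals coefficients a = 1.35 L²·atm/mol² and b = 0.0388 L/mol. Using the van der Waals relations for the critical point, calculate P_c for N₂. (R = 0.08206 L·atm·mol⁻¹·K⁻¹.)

For a van der Waals gas, P_c = a/(27b²).
P_c = 1.35/(27×(0.0388)²) = 1.35/0.040647 = 33.21 atm

P_c ≈ 33.21 atm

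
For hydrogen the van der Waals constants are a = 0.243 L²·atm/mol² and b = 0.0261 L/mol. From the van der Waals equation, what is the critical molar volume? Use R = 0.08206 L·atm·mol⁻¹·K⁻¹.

For a van der Waals gas, V_m,c = 3b.
V_m,c = 3×0.0261 = 0.07830 L/mol

V_m,c ≈ 0.07830 L/mol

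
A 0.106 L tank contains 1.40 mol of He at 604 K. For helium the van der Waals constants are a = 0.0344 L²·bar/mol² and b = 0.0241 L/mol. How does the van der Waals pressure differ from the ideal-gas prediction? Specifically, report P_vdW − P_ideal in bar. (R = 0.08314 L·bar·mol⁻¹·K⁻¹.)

Ideal: P_ideal = nRT/V = (1.40)(0.08314)(604)/0.106 = 663.238 bar
vdW: P = nRT/(V − nb) − a n²/V² = 70.3032/0.0722600 − 0.0674240/0.0112360 = 972.920 − 6.00071 = 966.919 bar
ΔP = 966.919 − 663.238 = 303.7 bar

ΔP ≈ 303.7 bar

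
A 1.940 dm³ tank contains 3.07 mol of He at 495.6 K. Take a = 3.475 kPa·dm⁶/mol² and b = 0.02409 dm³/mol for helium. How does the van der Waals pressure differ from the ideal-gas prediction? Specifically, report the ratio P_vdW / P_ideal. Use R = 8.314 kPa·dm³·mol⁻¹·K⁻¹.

Ideal: P_ideal = nRT/V = (3.07)(8.314)(495.6)/1.940 = 6520.46 kPa
vdW: P = nRT/(V − nb) − a n²/V² = 12649.7/1.86604 − 32.7515/3.76360 = 6778.90 − 8.70217 = 6770.20 kPa
Ratio = 6770.20/6520.46 = 1.038

P_vdW / P_ideal ≈ 1.038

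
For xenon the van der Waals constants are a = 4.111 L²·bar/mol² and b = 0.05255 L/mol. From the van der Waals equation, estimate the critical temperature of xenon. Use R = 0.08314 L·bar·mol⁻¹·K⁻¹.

T_c ≈ 278.8 K

For a van der Waals gas, T_c = 8a/(27Rb).
T_c = 8×4.111/(27×0.08314×0.05255) = 32.888/0.11796 = 278.8 K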